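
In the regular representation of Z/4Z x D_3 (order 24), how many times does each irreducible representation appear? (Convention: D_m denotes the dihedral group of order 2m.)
Each irreducible V_i of dimension d_i appears with multiplicity d_i, i.e. rho_reg = (direct sum over all irreducibles V_i) d_i V_i. The irreducible dimensions for Z/4Z x D_3 are 1, 1, 1, 1, 1, 1, 1, 1, 2, 2, 2, 2: 8 irreducibles of dimension 1, each with multiplicity 1; 4 irreducibles of dimension 2, each with multiplicity 2. Total dimension 8*1*1 + 4*2*2 = 24 = |G|.

General theorem: in the regular representation of a finite group G, each irreducible appears with multiplicity equal to its dimension. Check: dim(rho_reg) = sum d_i^2 = 1 + 1 + 1 + 1 + 1 + 1 + 1 + 1 + 4 + 4 + 4 + 4 = 24 = |G|.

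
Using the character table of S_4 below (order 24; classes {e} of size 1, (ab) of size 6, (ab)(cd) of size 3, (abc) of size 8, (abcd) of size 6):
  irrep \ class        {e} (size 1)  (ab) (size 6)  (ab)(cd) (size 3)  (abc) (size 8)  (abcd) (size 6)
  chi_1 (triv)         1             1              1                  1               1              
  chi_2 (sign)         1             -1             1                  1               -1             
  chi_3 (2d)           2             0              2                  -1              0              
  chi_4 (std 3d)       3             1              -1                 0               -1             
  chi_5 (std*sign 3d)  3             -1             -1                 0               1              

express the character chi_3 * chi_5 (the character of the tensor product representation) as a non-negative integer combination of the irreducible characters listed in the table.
chi_3 tensor chi_5 = chi_4 + chi_5 (all other irreducibles have multiplicity 0).

Reasoning: The character of a tensor product is the pointwise product (chi_3 * chi_5)(C) = chi_3(C) * chi_5(C):
  {e}: (2)*(3), (ab): (0)*(-1), (ab)(cd): (2)*(-1), (abc): (-1)*(0), (abcd): (0)*(1)
so (chi_3 * chi_5) takes values
  {e} -> 6, (ab) -> 0, (ab)(cd) -> -2, (abc) -> 0, (abcd) -> 0.
Now take the inner product of this character with each irreducible chi from the table, <chi_3*chi_5, chi> = (1/24) sum_C |C| (chi_3*chi_5)(C) conj(chi(C)):
  <chi_3*chi_5, chi_1> = (1/24)[1*(6)*conj(1) + 6*(0)*conj(1) + 3*(-2)*conj(1) + 8*(0)*conj(1) + 6*(0)*conj(1)]
      = (1/24)[(6) + (0) + (-6) + (0) + (0)] = 0/24 = 0
  <chi_3*chi_5, chi_2> = (1/24)[1*(6)*conj(1) + 6*(0)*conj(-1) + 3*(-2)*conj(1) + 8*(0)*conj(1) + 6*(0)*conj(-1)]
      = (1/24)[(6) + (0) + (-6) + (0) + (0)] = 0/24 = 0
  <chi_3*chi_5, chi_3> = (1/24)[1*(6)*conj(2) + 6*(0)*conj(0) + 3*(-2)*conj(2) + 8*(0)*conj(-1) + 6*(0)*conj(0)]
      = (1/24)[(12) + (0) + (-12) + (0) + (0)] = 0/24 = 0
  <chi_3*chi_5, chi_4> = (1/24)[1*(6)*conj(3) + 6*(0)*conj(1) + 3*(-2)*conj(-1) + 8*(0)*conj(0) + 6*(0)*conj(-1)]
      = (1/24)[(18) + (0) + (6) + (0) + (0)] = 24/24 = 1
  <chi_3*chi_5, chi_5> = (1/24)[1*(6)*conj(3) + 6*(0)*conj(-1) + 3*(-2)*conj(-1) + 8*(0)*conj(0) + 6*(0)*conj(1)]
      = (1/24)[(18) + (0) + (6) + (0) + (0)] = 24/24 = 1
Hence the multiplicities are chi_4: 1, chi_5: 1. Dimension check: dim(chi_3)*dim(chi_5) = 2*3 = 6 and sum (mult * dim) = 1*3 + 1*3 = 6.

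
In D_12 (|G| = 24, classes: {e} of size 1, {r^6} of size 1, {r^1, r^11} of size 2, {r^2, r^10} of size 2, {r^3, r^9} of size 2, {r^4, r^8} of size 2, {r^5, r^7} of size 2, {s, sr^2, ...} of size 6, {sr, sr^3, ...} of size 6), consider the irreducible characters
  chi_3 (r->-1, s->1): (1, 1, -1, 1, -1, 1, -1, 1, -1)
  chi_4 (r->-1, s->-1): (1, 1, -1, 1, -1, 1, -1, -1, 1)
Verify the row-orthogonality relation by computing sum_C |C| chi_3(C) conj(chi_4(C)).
Sum = 0; so <chi_3, chi_4> = 0 (distinct irreducibles are orthogonal).

Proof sketch: Compute term by term over conjugacy classes (|C| * chi_3(C) * conj(chi_4(C))):
  1*(1)*conj(1) + 1*(1)*conj(1) + 2*(-1)*conj(-1) + 2*(1)*conj(1) + 2*(-1)*conj(-1) + 2*(1)*conj(1) + 2*(-1)*conj(-1) + 6*(1)*conj(-1) + 6*(-1)*conj(1)
  = (1) + (1) + (2) + (2) + (2) + (2) + (2) + (-6) + (-6)
  = 0.
Dividing by |G| = 24 gives 0/24 = 0, matching the row-orthogonality relation <chi_3, chi_4> = [chi_3 = chi_4].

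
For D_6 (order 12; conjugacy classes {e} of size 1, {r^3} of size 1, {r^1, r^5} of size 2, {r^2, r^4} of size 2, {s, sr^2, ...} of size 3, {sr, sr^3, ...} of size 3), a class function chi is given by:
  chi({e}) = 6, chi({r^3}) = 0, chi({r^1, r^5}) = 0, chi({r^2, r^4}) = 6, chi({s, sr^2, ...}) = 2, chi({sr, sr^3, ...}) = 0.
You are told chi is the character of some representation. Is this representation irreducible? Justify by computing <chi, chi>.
Not irreducible (reducible): <chi, chi> = 10 > 1.

<chi, chi> = (1/|G|) sum_C |C| * |chi(C)|^2 = (1/12)[1*|6|^2 + 1*|0|^2 + 2*|0|^2 + 2*|6|^2 + 3*|2|^2 + 3*|0|^2]
  = (1/12)[(36) + (0) + (0) + (72) + (12) + (0)] = 120/12 = 10.
A character is irreducible iff <chi, chi> = 1, so this representation is reducible.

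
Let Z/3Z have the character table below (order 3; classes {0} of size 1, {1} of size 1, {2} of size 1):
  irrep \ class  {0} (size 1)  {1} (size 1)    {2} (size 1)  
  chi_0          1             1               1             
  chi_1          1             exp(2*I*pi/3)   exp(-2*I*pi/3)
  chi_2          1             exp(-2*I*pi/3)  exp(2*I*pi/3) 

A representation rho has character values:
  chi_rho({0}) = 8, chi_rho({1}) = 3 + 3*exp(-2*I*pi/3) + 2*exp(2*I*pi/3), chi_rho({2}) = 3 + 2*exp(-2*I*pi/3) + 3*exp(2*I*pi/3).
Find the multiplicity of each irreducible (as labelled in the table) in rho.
Multiplicities: chi_0: 3, chi_1: 2, chi_2: 3.

Derivation: Use <chi_rho, chi> = (1/|G|) sum_C |C| * chi_rho(C) * conj(chi(C)) with |G| = 3 for each irreducible chi in the table:
  <chi_rho, chi_0> = (1/3)[1*(8)*conj(1) + 1*(3 + 3*exp(-2*I*pi/3) + 2*exp(2*I*pi/3))*conj(1) + 1*(3 + 2*exp(-2*I*pi/3) + 3*exp(2*I*pi/3))*conj(1)]
      = (1/3)[(8) + (3 + 3*exp(-2*I*pi/3) + 2*exp(2*I*pi/3)) + (3 + 2*exp(-2*I*pi/3) + 3*exp(2*I*pi/3))] = 9/3 = 3
  <chi_rho, chi_1> = (1/3)[1*(8)*conj(1) + 1*(3 + 3*exp(-2*I*pi/3) + 2*exp(2*I*pi/3))*conj(exp(2*I*pi/3)) + 1*(3 + 2*exp(-2*I*pi/3) + 3*exp(2*I*pi/3))*conj(exp(-2*I*pi/3))]
      = (1/3)[(8) + (-1) + (-1)] = 6/3 = 2
  <chi_rho, chi_2> = (1/3)[1*(8)*conj(1) + 1*(3 + 3*exp(-2*I*pi/3) + 2*exp(2*I*pi/3))*conj(exp(-2*I*pi/3)) + 1*(3 + 2*exp(-2*I*pi/3) + 3*exp(2*I*pi/3))*conj(exp(2*I*pi/3))]
      = (1/3)[(8) + (3 + 2*exp(-2*I*pi/3) + 3*exp(2*I*pi/3)) + (3 + 3*exp(-2*I*pi/3) + 2*exp(2*I*pi/3))] = 9/3 = 3
(Exp terms are combined using exp(i*s)*conj(exp(i*t)) = exp(i*(s-t)), and sums of them are collapsed using the identity that for every m > 1 the m distinct m-th roots of unity sum to 0, e.g. 1 + exp(2*I*pi/3) + exp(-2*I*pi/3) = 0.)
Dimension check: dim(rho) = sum (mult * dim) = 3*1 + 2*1 + 3*1 = 8 = chi_rho(e) = 8.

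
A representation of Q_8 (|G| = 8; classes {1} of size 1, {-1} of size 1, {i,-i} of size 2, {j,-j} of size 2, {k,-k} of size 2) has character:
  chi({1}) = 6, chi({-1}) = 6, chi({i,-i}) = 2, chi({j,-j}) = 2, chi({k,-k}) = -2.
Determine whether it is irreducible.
Not irreducible (reducible): <chi, chi> = 12 > 1.

Details: <chi, chi> = (1/|G|) sum_C |C| * |chi(C)|^2 = (1/8)[1*|6|^2 + 1*|6|^2 + 2*|2|^2 + 2*|2|^2 + 2*|-2|^2]
  = (1/8)[(36) + (36) + (8) + (8) + (8)] = 96/8 = 12.
A character is irreducible iff <chi, chi> = 1, so this representation is reducible.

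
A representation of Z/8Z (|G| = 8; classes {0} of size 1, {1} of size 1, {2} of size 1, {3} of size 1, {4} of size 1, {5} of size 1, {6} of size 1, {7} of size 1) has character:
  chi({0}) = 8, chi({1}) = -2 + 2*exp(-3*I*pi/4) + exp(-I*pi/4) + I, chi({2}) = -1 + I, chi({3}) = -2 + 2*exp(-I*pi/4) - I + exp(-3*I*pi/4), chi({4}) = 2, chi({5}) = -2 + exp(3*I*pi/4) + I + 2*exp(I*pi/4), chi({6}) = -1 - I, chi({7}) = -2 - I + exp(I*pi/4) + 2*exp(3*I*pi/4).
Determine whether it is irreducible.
Not irreducible (reducible): <chi, chi> = 14 > 1.

<chi, chi> = (1/|G|) sum_C |C| * |chi(C)|^2 = (1/8)[1*|8|^2 + 1*|-2 + 2*exp(-3*I*pi/4) + exp(-I*pi/4) + I|^2 + 1*|-1 + I|^2 + 1*|-2 + 2*exp(-I*pi/4) - I + exp(-3*I*pi/4)|^2 + 1*|2|^2 + 1*|-2 + exp(3*I*pi/4) + I + 2*exp(I*pi/4)|^2 + 1*|-1 - I|^2 + 1*|-2 - I + exp(I*pi/4) + 2*exp(3*I*pi/4)|^2]
  = (1/8)[(64) + (10 - 3*exp(I*pi/4) - 3*exp(3*I*pi/4) - 2*exp(-3*I*pi/4) - 4*exp(-I*pi/4)) + (2) + (10 - 4*exp(3*I*pi/4) - 2*exp(I*pi/4) - 3*exp(-I*pi/4) - 3*exp(-3*I*pi/4)) + (4) + (10 - 4*exp(3*I*pi/4) - 2*exp(I*pi/4) - 3*exp(-I*pi/4) - 3*exp(-3*I*pi/4)) + (2) + (10 - 3*exp(I*pi/4) - 3*exp(3*I*pi/4) - 2*exp(-3*I*pi/4) - 4*exp(-I*pi/4))] = 112/8 = 14.
(Exp terms are combined using exp(i*s)*conj(exp(i*t)) = exp(i*(s-t)), and sums of them are collapsed using the identity that for every m > 1 the m distinct m-th roots of unity sum to 0, e.g. 1 + exp(2*I*pi/3) + exp(-2*I*pi/3) = 0.)
A character is irreducible iff <chi, chi> = 1, so this representation is reducible.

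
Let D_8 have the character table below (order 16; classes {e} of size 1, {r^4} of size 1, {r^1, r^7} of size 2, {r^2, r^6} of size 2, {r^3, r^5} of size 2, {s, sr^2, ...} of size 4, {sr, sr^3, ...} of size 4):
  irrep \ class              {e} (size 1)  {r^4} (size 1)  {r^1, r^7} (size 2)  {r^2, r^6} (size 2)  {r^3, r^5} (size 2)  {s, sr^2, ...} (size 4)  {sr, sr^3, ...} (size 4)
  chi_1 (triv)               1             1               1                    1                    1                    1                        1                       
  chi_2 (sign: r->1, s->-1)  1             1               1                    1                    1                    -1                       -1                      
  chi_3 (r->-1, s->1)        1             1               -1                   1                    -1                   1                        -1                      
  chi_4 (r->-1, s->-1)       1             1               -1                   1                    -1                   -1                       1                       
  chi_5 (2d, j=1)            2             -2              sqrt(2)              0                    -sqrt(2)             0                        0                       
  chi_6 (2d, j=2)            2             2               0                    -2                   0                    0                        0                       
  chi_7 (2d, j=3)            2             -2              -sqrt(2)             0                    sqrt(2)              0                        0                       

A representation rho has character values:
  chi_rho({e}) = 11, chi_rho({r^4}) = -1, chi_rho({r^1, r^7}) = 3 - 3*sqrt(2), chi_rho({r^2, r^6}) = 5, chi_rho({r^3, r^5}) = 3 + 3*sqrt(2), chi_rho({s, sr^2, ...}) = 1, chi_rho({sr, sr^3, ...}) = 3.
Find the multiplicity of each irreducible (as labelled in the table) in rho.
Multiplicities: chi_1: 3, chi_2: 1, chi_3: 0, chi_4: 1, chi_5: 0, chi_6: 0, chi_7: 3.

Why: Use <chi_rho, chi> = (1/|G|) sum_C |C| * chi_rho(C) * conj(chi(C)) with |G| = 16 for each irreducible chi in the table:
  <chi_rho, chi_1> = (1/16)[1*(11)*conj(1) + 1*(-1)*conj(1) + 2*(3 - 3*sqrt(2))*conj(1) + 2*(5)*conj(1) + 2*(3 + 3*sqrt(2))*conj(1) + 4*(1)*conj(1) + 4*(3)*conj(1)]
      = (1/16)[(11) + (-1) + (6 - 6*sqrt(2)) + (10) + (6 + 6*sqrt(2)) + (4) + (12)] = 48/16 = 3
  <chi_rho, chi_2> = (1/16)[1*(11)*conj(1) + 1*(-1)*conj(1) + 2*(3 - 3*sqrt(2))*conj(1) + 2*(5)*conj(1) + 2*(3 + 3*sqrt(2))*conj(1) + 4*(1)*conj(-1) + 4*(3)*conj(-1)]
      = (1/16)[(11) + (-1) + (6 - 6*sqrt(2)) + (10) + (6 + 6*sqrt(2)) + (-4) + (-12)] = 16/16 = 1
  <chi_rho, chi_3> = (1/16)[1*(11)*conj(1) + 1*(-1)*conj(1) + 2*(3 - 3*sqrt(2))*conj(-1) + 2*(5)*conj(1) + 2*(3 + 3*sqrt(2))*conj(-1) + 4*(1)*conj(1) + 4*(3)*conj(-1)]
      = (1/16)[(11) + (-1) + (-6 + 6*sqrt(2)) + (10) + (-6*sqrt(2) - 6) + (4) + (-12)] = 0/16 = 0
  <chi_rho, chi_4> = (1/16)[1*(11)*conj(1) + 1*(-1)*conj(1) + 2*(3 - 3*sqrt(2))*conj(-1) + 2*(5)*conj(1) + 2*(3 + 3*sqrt(2))*conj(-1) + 4*(1)*conj(-1) + 4*(3)*conj(1)]
      = (1/16)[(11) + (-1) + (-6 + 6*sqrt(2)) + (10) + (-6*sqrt(2) - 6) + (-4) + (12)] = 16/16 = 1
  <chi_rho, chi_5> = (1/16)[1*(11)*conj(2) + 1*(-1)*conj(-2) + 2*(3 - 3*sqrt(2))*conj(sqrt(2)) + 2*(5)*conj(0) + 2*(3 + 3*sqrt(2))*conj(-sqrt(2)) + 4*(1)*conj(0) + 4*(3)*conj(0)]
      = (1/16)[(22) + (2) + (-12 + 6*sqrt(2)) + (0) + (-12 - 6*sqrt(2)) + (0) + (0)] = 0/16 = 0
  <chi_rho, chi_6> = (1/16)[1*(11)*conj(2) + 1*(-1)*conj(2) + 2*(3 - 3*sqrt(2))*conj(0) + 2*(5)*conj(-2) + 2*(3 + 3*sqrt(2))*conj(0) + 4*(1)*conj(0) + 4*(3)*conj(0)]
      = (1/16)[(22) + (-2) + (0) + (-20) + (0) + (0) + (0)] = 0/16 = 0
  <chi_rho, chi_7> = (1/16)[1*(11)*conj(2) + 1*(-1)*conj(-2) + 2*(3 - 3*sqrt(2))*conj(-sqrt(2)) + 2*(5)*conj(0) + 2*(3 + 3*sqrt(2))*conj(sqrt(2)) + 4*(1)*conj(0) + 4*(3)*conj(0)]
      = (1/16)[(22) + (2) + (12 - 6*sqrt(2)) + (0) + (6*sqrt(2) + 12) + (0) + (0)] = 48/16 = 3
Dimension check: dim(rho) = sum (mult * dim) = 3*1 + 1*1 + 0*1 + 1*1 + 0*2 + 0*2 + 3*2 = 11 = chi_rho(e) = 11.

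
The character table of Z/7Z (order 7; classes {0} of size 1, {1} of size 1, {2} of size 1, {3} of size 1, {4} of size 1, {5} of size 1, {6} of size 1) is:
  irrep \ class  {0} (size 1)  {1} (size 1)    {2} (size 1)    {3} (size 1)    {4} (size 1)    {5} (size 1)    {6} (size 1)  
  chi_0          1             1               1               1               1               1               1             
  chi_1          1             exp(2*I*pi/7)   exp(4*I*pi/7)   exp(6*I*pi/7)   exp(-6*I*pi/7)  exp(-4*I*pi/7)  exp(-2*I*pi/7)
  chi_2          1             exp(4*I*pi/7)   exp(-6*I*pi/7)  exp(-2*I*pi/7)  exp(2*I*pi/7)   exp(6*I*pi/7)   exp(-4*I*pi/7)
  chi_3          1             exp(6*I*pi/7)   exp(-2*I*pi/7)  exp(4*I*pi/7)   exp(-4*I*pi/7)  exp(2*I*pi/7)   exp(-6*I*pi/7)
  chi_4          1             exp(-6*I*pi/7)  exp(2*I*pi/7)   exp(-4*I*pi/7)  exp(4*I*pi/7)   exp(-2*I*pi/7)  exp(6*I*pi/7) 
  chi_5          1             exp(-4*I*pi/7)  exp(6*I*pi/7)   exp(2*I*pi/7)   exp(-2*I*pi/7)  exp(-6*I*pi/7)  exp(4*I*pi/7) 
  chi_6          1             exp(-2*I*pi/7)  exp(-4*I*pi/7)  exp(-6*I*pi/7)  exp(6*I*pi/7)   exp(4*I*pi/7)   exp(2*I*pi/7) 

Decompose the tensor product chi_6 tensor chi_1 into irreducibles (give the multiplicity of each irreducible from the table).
chi_6 tensor chi_1 = chi_0 (all other irreducibles have multiplicity 0).

The character of a tensor product is the pointwise product (chi_6 * chi_1)(C) = chi_6(C) * chi_1(C):
  {0}: (1)*(1), {1}: (exp(-2*I*pi/7))*(exp(2*I*pi/7)), {2}: (exp(-4*I*pi/7))*(exp(4*I*pi/7)), {3}: (exp(-6*I*pi/7))*(exp(6*I*pi/7)), {4}: (exp(6*I*pi/7))*(exp(-6*I*pi/7)), {5}: (exp(4*I*pi/7))*(exp(-4*I*pi/7)), {6}: (exp(2*I*pi/7))*(exp(-2*I*pi/7))
so (chi_6 * chi_1) takes values
  {0} -> 1, {1} -> 1, {2} -> 1, {3} -> 1, {4} -> 1, {5} -> 1, {6} -> 1.
Now take the inner product of this character with each irreducible chi from the table, <chi_6*chi_1, chi> = (1/7) sum_C |C| (chi_6*chi_1)(C) conj(chi(C)):
  <chi_6*chi_1, chi_0> = (1/7)[1*(1)*conj(1) + 1*(1)*conj(1) + 1*(1)*conj(1) + 1*(1)*conj(1) + 1*(1)*conj(1) + 1*(1)*conj(1) + 1*(1)*conj(1)]
      = (1/7)[(1) + (1) + (1) + (1) + (1) + (1) + (1)] = 7/7 = 1
  <chi_6*chi_1, chi_1> = (1/7)[1*(1)*conj(1) + 1*(1)*conj(exp(2*I*pi/7)) + 1*(1)*conj(exp(4*I*pi/7)) + 1*(1)*conj(exp(6*I*pi/7)) + 1*(1)*conj(exp(-6*I*pi/7)) + 1*(1)*conj(exp(-4*I*pi/7)) + 1*(1)*conj(exp(-2*I*pi/7))]
      = (1/7)[(1) + (exp(-2*I*pi/7)) + (exp(-4*I*pi/7)) + (exp(-6*I*pi/7)) + (exp(6*I*pi/7)) + (exp(4*I*pi/7)) + (exp(2*I*pi/7))] = 0/7 = 0
  <chi_6*chi_1, chi_2> = (1/7)[1*(1)*conj(1) + 1*(1)*conj(exp(4*I*pi/7)) + 1*(1)*conj(exp(-6*I*pi/7)) + 1*(1)*conj(exp(-2*I*pi/7)) + 1*(1)*conj(exp(2*I*pi/7)) + 1*(1)*conj(exp(6*I*pi/7)) + 1*(1)*conj(exp(-4*I*pi/7))]
      = (1/7)[(1) + (exp(-4*I*pi/7)) + (exp(6*I*pi/7)) + (exp(2*I*pi/7)) + (exp(-2*I*pi/7)) + (exp(-6*I*pi/7)) + (exp(4*I*pi/7))] = 0/7 = 0
  <chi_6*chi_1, chi_3> = (1/7)[1*(1)*conj(1) + 1*(1)*conj(exp(6*I*pi/7)) + 1*(1)*conj(exp(-2*I*pi/7)) + 1*(1)*conj(exp(4*I*pi/7)) + 1*(1)*conj(exp(-4*I*pi/7)) + 1*(1)*conj(exp(2*I*pi/7)) + 1*(1)*conj(exp(-6*I*pi/7))]
      = (1/7)[(1) + (exp(-6*I*pi/7)) + (exp(2*I*pi/7)) + (exp(-4*I*pi/7)) + (exp(4*I*pi/7)) + (exp(-2*I*pi/7)) + (exp(6*I*pi/7))] = 0/7 = 0
  <chi_6*chi_1, chi_4> = (1/7)[1*(1)*conj(1) + 1*(1)*conj(exp(-6*I*pi/7)) + 1*(1)*conj(exp(2*I*pi/7)) + 1*(1)*conj(exp(-4*I*pi/7)) + 1*(1)*conj(exp(4*I*pi/7)) + 1*(1)*conj(exp(-2*I*pi/7)) + 1*(1)*conj(exp(6*I*pi/7))]
      = (1/7)[(1) + (exp(6*I*pi/7)) + (exp(-2*I*pi/7)) + (exp(4*I*pi/7)) + (exp(-4*I*pi/7)) + (exp(2*I*pi/7)) + (exp(-6*I*pi/7))] = 0/7 = 0
  <chi_6*chi_1, chi_5> = (1/7)[1*(1)*conj(1) + 1*(1)*conj(exp(-4*I*pi/7)) + 1*(1)*conj(exp(6*I*pi/7)) + 1*(1)*conj(exp(2*I*pi/7)) + 1*(1)*conj(exp(-2*I*pi/7)) + 1*(1)*conj(exp(-6*I*pi/7)) + 1*(1)*conj(exp(4*I*pi/7))]
      = (1/7)[(1) + (exp(4*I*pi/7)) + (exp(-6*I*pi/7)) + (exp(-2*I*pi/7)) + (exp(2*I*pi/7)) + (exp(6*I*pi/7)) + (exp(-4*I*pi/7))] = 0/7 = 0
  <chi_6*chi_1, chi_6> = (1/7)[1*(1)*conj(1) + 1*(1)*conj(exp(-2*I*pi/7)) + 1*(1)*conj(exp(-4*I*pi/7)) + 1*(1)*conj(exp(-6*I*pi/7)) + 1*(1)*conj(exp(6*I*pi/7)) + 1*(1)*conj(exp(4*I*pi/7)) + 1*(1)*conj(exp(2*I*pi/7))]
      = (1/7)[(1) + (exp(2*I*pi/7)) + (exp(4*I*pi/7)) + (exp(6*I*pi/7)) + (exp(-6*I*pi/7)) + (exp(-4*I*pi/7)) + (exp(-2*I*pi/7))] = 0/7 = 0
(Exp terms are combined using exp(i*s)*conj(exp(i*t)) = exp(i*(s-t)), and sums of them are collapsed using the identity that for every m > 1 the m distinct m-th roots of unity sum to 0, e.g. 1 + exp(2*I*pi/3) + exp(-2*I*pi/3) = 0.)
Hence the multiplicities are chi_0: 1. Dimension check: dim(chi_6)*dim(chi_1) = 1*1 = 1 and sum (mult * dim) = 1*1 = 1.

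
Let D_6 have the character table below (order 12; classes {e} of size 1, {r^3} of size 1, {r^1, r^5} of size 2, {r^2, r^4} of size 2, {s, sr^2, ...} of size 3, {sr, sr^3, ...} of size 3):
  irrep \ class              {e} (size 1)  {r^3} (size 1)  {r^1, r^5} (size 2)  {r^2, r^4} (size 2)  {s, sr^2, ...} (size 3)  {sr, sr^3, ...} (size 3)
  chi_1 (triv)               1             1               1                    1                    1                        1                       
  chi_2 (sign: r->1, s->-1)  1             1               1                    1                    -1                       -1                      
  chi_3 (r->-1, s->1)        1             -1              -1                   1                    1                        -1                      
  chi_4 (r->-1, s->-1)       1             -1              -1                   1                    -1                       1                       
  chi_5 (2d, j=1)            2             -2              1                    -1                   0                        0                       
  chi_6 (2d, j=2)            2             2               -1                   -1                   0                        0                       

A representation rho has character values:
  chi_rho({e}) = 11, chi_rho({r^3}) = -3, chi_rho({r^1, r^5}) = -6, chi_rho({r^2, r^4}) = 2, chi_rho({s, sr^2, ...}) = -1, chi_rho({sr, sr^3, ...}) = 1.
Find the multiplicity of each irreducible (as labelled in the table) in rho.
Multiplicities: chi_1: 0, chi_2: 0, chi_3: 2, chi_4: 3, chi_5: 1, chi_6: 2.

Working: Use <chi_rho, chi> = (1/|G|) sum_C |C| * chi_rho(C) * conj(chi(C)) with |G| = 12 for each irreducible chi in the table:
  <chi_rho, chi_1> = (1/12)[1*(11)*conj(1) + 1*(-3)*conj(1) + 2*(-6)*conj(1) + 2*(2)*conj(1) + 3*(-1)*conj(1) + 3*(1)*conj(1)]
      = (1/12)[(11) + (-3) + (-12) + (4) + (-3) + (3)] = 0/12 = 0
  <chi_rho, chi_2> = (1/12)[1*(11)*conj(1) + 1*(-3)*conj(1) + 2*(-6)*conj(1) + 2*(2)*conj(1) + 3*(-1)*conj(-1) + 3*(1)*conj(-1)]
      = (1/12)[(11) + (-3) + (-12) + (4) + (3) + (-3)] = 0/12 = 0
  <chi_rho, chi_3> = (1/12)[1*(11)*conj(1) + 1*(-3)*conj(-1) + 2*(-6)*conj(-1) + 2*(2)*conj(1) + 3*(-1)*conj(1) + 3*(1)*conj(-1)]
      = (1/12)[(11) + (3) + (12) + (4) + (-3) + (-3)] = 24/12 = 2
  <chi_rho, chi_4> = (1/12)[1*(11)*conj(1) + 1*(-3)*conj(-1) + 2*(-6)*conj(-1) + 2*(2)*conj(1) + 3*(-1)*conj(-1) + 3*(1)*conj(1)]
      = (1/12)[(11) + (3) + (12) + (4) + (3) + (3)] = 36/12 = 3
  <chi_rho, chi_5> = (1/12)[1*(11)*conj(2) + 1*(-3)*conj(-2) + 2*(-6)*conj(1) + 2*(2)*conj(-1) + 3*(-1)*conj(0) + 3*(1)*conj(0)]
      = (1/12)[(22) + (6) + (-12) + (-4) + (0) + (0)] = 12/12 = 1
  <chi_rho, chi_6> = (1/12)[1*(11)*conj(2) + 1*(-3)*conj(2) + 2*(-6)*conj(-1) + 2*(2)*conj(-1) + 3*(-1)*conj(0) + 3*(1)*conj(0)]
      = (1/12)[(22) + (-6) + (12) + (-4) + (0) + (0)] = 24/12 = 2
Dimension check: dim(rho) = sum (mult * dim) = 0*1 + 0*1 + 2*1 + 3*1 + 1*2 + 2*2 = 11 = chi_rho(e) = 11.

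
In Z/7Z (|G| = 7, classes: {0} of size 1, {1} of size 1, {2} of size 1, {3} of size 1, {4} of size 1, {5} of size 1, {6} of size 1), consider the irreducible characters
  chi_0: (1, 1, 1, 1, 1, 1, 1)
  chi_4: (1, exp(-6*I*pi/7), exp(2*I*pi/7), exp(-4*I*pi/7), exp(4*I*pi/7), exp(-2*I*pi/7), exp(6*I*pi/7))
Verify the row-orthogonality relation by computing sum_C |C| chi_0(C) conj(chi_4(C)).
Sum = 0; so <chi_0, chi_4> = 0 (distinct irreducibles are orthogonal).

Derivation: Compute term by term over conjugacy classes (|C| * chi_0(C) * conj(chi_4(C))):
  1*(1)*conj(1) + 1*(1)*conj(exp(-6*I*pi/7)) + 1*(1)*conj(exp(2*I*pi/7)) + 1*(1)*conj(exp(-4*I*pi/7)) + 1*(1)*conj(exp(4*I*pi/7)) + 1*(1)*conj(exp(-2*I*pi/7)) + 1*(1)*conj(exp(6*I*pi/7))
  = (1) + (exp(6*I*pi/7)) + (exp(-2*I*pi/7)) + (exp(4*I*pi/7)) + (exp(-4*I*pi/7)) + (exp(2*I*pi/7)) + (exp(-6*I*pi/7))
  = 0.
(Exp terms are combined using exp(i*s)*conj(exp(i*t)) = exp(i*(s-t)), and sums of them are collapsed using the identity that for every m > 1 the m distinct m-th roots of unity sum to 0, e.g. 1 + exp(2*I*pi/3) + exp(-2*I*pi/3) = 0.)
Dividing by |G| = 7 gives 0/7 = 0, matching the row-orthogonality relation <chi_0, chi_4> = [chi_0 = chi_4].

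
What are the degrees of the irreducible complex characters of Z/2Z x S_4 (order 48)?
Dimensions: 1, 1, 1, 1, 2, 2, 3, 3, 3, 3

There are 10 irreducibles (= number of conjugacy classes). Their dimensions d_i satisfy sum d_i^2 = |G| = 48: 1 + 1 + 1 + 1 + 4 + 4 + 9 + 9 + 9 + 9 = 48. (For the product with Z/2Z: each of the 2 1-dim characters of Z/2Z tensors with each irrep of S_4, giving 2 copies of each S_4-dimension.)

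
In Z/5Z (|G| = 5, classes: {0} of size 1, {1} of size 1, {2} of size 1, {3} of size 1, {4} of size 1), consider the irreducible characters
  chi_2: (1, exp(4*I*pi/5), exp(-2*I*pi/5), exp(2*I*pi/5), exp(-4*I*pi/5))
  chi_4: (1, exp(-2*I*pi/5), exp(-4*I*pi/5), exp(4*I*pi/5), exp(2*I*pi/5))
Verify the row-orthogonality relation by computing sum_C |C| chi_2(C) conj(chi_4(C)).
Sum = 0; so <chi_2, chi_4> = 0 (distinct irreducibles are orthogonal).

Solution. Compute term by term over conjugacy classes (|C| * chi_2(C) * conj(chi_4(C))):
  1*(1)*conj(1) + 1*(exp(4*I*pi/5))*conj(exp(-2*I*pi/5)) + 1*(exp(-2*I*pi/5))*conj(exp(-4*I*pi/5)) + 1*(exp(2*I*pi/5))*conj(exp(4*I*pi/5)) + 1*(exp(-4*I*pi/5))*conj(exp(2*I*pi/5))
  = (1) + (exp(-4*I*pi/5)) + (exp(2*I*pi/5)) + (exp(-2*I*pi/5)) + (exp(4*I*pi/5))
  = 0.
(Exp terms are combined using exp(i*s)*conj(exp(i*t)) = exp(i*(s-t)), and sums of them are collapsed using the identity that for every m > 1 the m distinct m-th roots of unity sum to 0, e.g. 1 + exp(2*I*pi/3) + exp(-2*I*pi/3) = 0.)
Dividing by |G| = 5 gives 0/5 = 0, matching the row-orthogonality relation <chi_2, chi_4> = [chi_2 = chi_4].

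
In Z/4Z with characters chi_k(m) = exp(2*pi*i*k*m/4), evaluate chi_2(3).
chi_2(3) = zeta_4^6 = -1

Proof sketch: chi_2(3) = zeta_4^(2*3) = zeta_4^6. Since zeta_4^4 = 1, this equals zeta_4^2 = exp(2*pi*i*2/4) = -1.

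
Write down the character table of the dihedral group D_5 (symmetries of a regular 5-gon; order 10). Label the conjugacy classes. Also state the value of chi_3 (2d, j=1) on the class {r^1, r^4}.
Conjugacy classes: {e} of size 1, {r^1, r^4} of size 2, {r^2, r^3} of size 2, {s, sr, ..., sr^4} of size 5.
Character table:
  irrep \ class              {e} (size 1)  {r^1, r^4} (size 2)  {r^2, r^3} (size 2)  {s, sr, ..., sr^4} (size 5)
  chi_1 (triv)               1             1                    1                    1                          
  chi_2 (sign: r->1, s->-1)  1             1                    1                    -1                         
  chi_3 (2d, j=1)            2             -1/2 + sqrt(5)/2     -sqrt(5)/2 - 1/2     0                          
  chi_4 (2d, j=2)            2             -sqrt(5)/2 - 1/2     -1/2 + sqrt(5)/2     0                          

Spot check: chi_3 (2d, j=1) on {r^1, r^4} = -1/2 + sqrt(5)/2.

Working: D_5 has order 2*5 = 10 with 4 conjugacy classes, hence 4 irreducibles. Sum of squared dims 1 + 1 + 4 + 4 = 10 = |G|. Linear characters come from the abelianisation; the 2-dimensional irreps have character r^k -> 2*cos(2*pi*j*k/5), reflections -> 0.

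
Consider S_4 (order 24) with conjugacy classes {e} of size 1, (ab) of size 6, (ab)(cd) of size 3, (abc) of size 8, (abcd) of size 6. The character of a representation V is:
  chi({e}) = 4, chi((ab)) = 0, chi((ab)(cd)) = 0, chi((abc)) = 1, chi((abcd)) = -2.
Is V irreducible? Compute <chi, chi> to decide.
Not irreducible (reducible): <chi, chi> = 2 > 1.

Working: <chi, chi> = (1/|G|) sum_C |C| * |chi(C)|^2 = (1/24)[1*|4|^2 + 6*|0|^2 + 3*|0|^2 + 8*|1|^2 + 6*|-2|^2]
  = (1/24)[(16) + (0) + (0) + (8) + (24)] = 48/24 = 2.
A character is irreducible iff <chi, chi> = 1, so this representation is reducible.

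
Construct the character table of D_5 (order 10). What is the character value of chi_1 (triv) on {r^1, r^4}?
Conjugacy classes: {e} of size 1, {r^1, r^4} of size 2, {r^2, r^3} of size 2, {s, sr, ..., sr^4} of size 5.
Character table:
  irrep \ class              {e} (size 1)  {r^1, r^4} (size 2)  {r^2, r^3} (size 2)  {s, sr, ..., sr^4} (size 5)
  chi_1 (triv)               1             1                    1                    1                          
  chi_2 (sign: r->1, s->-1)  1             1                    1                    -1                         
  chi_3 (2d, j=1)            2             -1/2 + sqrt(5)/2     -sqrt(5)/2 - 1/2     0                          
  chi_4 (2d, j=2)            2             -sqrt(5)/2 - 1/2     -1/2 + sqrt(5)/2     0                          

Spot check: chi_1 (triv) on {r^1, r^4} = 1.

Derivation: D_5 has order 2*5 = 10 with 4 conjugacy classes, hence 4 irreducibles. Sum of squared dims 1 + 1 + 4 + 4 = 10 = |G|. Linear characters come from the abelianisation; the 2-dimensional irreps have character r^k -> 2*cos(2*pi*j*k/5), reflections -> 0.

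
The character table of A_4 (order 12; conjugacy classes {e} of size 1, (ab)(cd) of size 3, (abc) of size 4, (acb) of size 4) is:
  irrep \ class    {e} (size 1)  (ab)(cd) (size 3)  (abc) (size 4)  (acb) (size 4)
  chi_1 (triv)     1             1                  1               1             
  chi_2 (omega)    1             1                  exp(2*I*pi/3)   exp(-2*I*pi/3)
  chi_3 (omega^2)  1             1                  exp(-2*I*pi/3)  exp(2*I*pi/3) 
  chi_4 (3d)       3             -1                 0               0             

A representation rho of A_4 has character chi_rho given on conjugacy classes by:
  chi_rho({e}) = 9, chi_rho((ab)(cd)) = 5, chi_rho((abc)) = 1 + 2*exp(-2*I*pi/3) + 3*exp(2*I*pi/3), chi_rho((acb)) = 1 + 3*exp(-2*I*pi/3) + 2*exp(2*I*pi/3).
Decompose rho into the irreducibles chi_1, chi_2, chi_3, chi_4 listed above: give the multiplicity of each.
Multiplicities: chi_1: 1, chi_2: 3, chi_3: 2, chi_4: 1.

Details: Use <chi_rho, chi> = (1/|G|) sum_C |C| * chi_rho(C) * conj(chi(C)) with |G| = 12 for each irreducible chi in the table:
  <chi_rho, chi_1> = (1/12)[1*(9)*conj(1) + 3*(5)*conj(1) + 4*(1 + 2*exp(-2*I*pi/3) + 3*exp(2*I*pi/3))*conj(1) + 4*(1 + 3*exp(-2*I*pi/3) + 2*exp(2*I*pi/3))*conj(1)]
      = (1/12)[(9) + (15) + (4 + 8*exp(-2*I*pi/3) + 12*exp(2*I*pi/3)) + (4 + 12*exp(-2*I*pi/3) + 8*exp(2*I*pi/3))] = 12/12 = 1
  <chi_rho, chi_2> = (1/12)[1*(9)*conj(1) + 3*(5)*conj(1) + 4*(1 + 2*exp(-2*I*pi/3) + 3*exp(2*I*pi/3))*conj(exp(2*I*pi/3)) + 4*(1 + 3*exp(-2*I*pi/3) + 2*exp(2*I*pi/3))*conj(exp(-2*I*pi/3))]
      = (1/12)[(9) + (15) + (12 + 4*exp(-2*I*pi/3) + 8*exp(2*I*pi/3)) + (12 + 8*exp(-2*I*pi/3) + 4*exp(2*I*pi/3))] = 36/12 = 3
  <chi_rho, chi_3> = (1/12)[1*(9)*conj(1) + 3*(5)*conj(1) + 4*(1 + 2*exp(-2*I*pi/3) + 3*exp(2*I*pi/3))*conj(exp(-2*I*pi/3)) + 4*(1 + 3*exp(-2*I*pi/3) + 2*exp(2*I*pi/3))*conj(exp(2*I*pi/3))]
      = (1/12)[(9) + (15) + (8 + 12*exp(-2*I*pi/3) + 4*exp(2*I*pi/3)) + (8 + 4*exp(-2*I*pi/3) + 12*exp(2*I*pi/3))] = 24/12 = 2
  <chi_rho, chi_4> = (1/12)[1*(9)*conj(3) + 3*(5)*conj(-1) + 4*(1 + 2*exp(-2*I*pi/3) + 3*exp(2*I*pi/3))*conj(0) + 4*(1 + 3*exp(-2*I*pi/3) + 2*exp(2*I*pi/3))*conj(0)]
      = (1/12)[(27) + (-15) + (0) + (0)] = 12/12 = 1
(Exp terms are combined using exp(i*s)*conj(exp(i*t)) = exp(i*(s-t)), and sums of them are collapsed using the identity that for every m > 1 the m distinct m-th roots of unity sum to 0, e.g. 1 + exp(2*I*pi/3) + exp(-2*I*pi/3) = 0.)
Dimension check: dim(rho) = sum (mult * dim) = 1*1 + 3*1 + 2*1 + 1*3 = 9 = chi_rho(e) = 9.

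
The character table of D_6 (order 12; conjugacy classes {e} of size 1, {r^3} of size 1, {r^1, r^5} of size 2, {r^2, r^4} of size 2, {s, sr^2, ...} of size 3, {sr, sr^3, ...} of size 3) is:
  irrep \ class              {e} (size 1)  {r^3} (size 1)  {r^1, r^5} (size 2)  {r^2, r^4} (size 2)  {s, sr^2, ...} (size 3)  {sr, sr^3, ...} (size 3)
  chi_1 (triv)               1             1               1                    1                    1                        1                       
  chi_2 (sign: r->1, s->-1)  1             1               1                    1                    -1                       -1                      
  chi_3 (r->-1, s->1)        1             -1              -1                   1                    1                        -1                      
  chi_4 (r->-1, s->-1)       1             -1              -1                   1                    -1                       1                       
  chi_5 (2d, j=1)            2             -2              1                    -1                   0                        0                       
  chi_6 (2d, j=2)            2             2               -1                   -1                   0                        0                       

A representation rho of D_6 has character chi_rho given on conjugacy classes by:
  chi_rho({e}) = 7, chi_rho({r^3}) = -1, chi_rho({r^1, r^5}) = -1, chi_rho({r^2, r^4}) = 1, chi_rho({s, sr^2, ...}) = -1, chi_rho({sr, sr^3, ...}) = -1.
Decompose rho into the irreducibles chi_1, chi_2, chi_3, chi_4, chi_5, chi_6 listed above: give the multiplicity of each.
Multiplicities: chi_1: 0, chi_2: 1, chi_3: 1, chi_4: 1, chi_5: 1, chi_6: 1.

Argument: Use <chi_rho, chi> = (1/|G|) sum_C |C| * chi_rho(C) * conj(chi(C)) with |G| = 12 for each irreducible chi in the table:
  <chi_rho, chi_1> = (1/12)[1*(7)*conj(1) + 1*(-1)*conj(1) + 2*(-1)*conj(1) + 2*(1)*conj(1) + 3*(-1)*conj(1) + 3*(-1)*conj(1)]
      = (1/12)[(7) + (-1) + (-2) + (2) + (-3) + (-3)] = 0/12 = 0
  <chi_rho, chi_2> = (1/12)[1*(7)*conj(1) + 1*(-1)*conj(1) + 2*(-1)*conj(1) + 2*(1)*conj(1) + 3*(-1)*conj(-1) + 3*(-1)*conj(-1)]
      = (1/12)[(7) + (-1) + (-2) + (2) + (3) + (3)] = 12/12 = 1
  <chi_rho, chi_3> = (1/12)[1*(7)*conj(1) + 1*(-1)*conj(-1) + 2*(-1)*conj(-1) + 2*(1)*conj(1) + 3*(-1)*conj(1) + 3*(-1)*conj(-1)]
      = (1/12)[(7) + (1) + (2) + (2) + (-3) + (3)] = 12/12 = 1
  <chi_rho, chi_4> = (1/12)[1*(7)*conj(1) + 1*(-1)*conj(-1) + 2*(-1)*conj(-1) + 2*(1)*conj(1) + 3*(-1)*conj(-1) + 3*(-1)*conj(1)]
      = (1/12)[(7) + (1) + (2) + (2) + (3) + (-3)] = 12/12 = 1
  <chi_rho, chi_5> = (1/12)[1*(7)*conj(2) + 1*(-1)*conj(-2) + 2*(-1)*conj(1) + 2*(1)*conj(-1) + 3*(-1)*conj(0) + 3*(-1)*conj(0)]
      = (1/12)[(14) + (2) + (-2) + (-2) + (0) + (0)] = 12/12 = 1
  <chi_rho, chi_6> = (1/12)[1*(7)*conj(2) + 1*(-1)*conj(2) + 2*(-1)*conj(-1) + 2*(1)*conj(-1) + 3*(-1)*conj(0) + 3*(-1)*conj(0)]
      = (1/12)[(14) + (-2) + (2) + (-2) + (0) + (0)] = 12/12 = 1
Dimension check: dim(rho) = sum (mult * dim) = 0*1 + 1*1 + 1*1 + 1*1 + 1*2 + 1*2 = 7 = chi_rho(e) = 7.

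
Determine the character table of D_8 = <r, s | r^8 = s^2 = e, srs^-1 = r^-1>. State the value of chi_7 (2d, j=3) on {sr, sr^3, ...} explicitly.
Conjugacy classes: {e} of size 1, {r^4} of size 1, {r^1, r^7} of size 2, {r^2, r^6} of size 2, {r^3, r^5} of size 2, {s, sr^2, ...} of size 4, {sr, sr^3, ...} of size 4.
Character table:
  irrep \ class              {e} (size 1)  {r^4} (size 1)  {r^1, r^7} (size 2)  {r^2, r^6} (size 2)  {r^3, r^5} (size 2)  {s, sr^2, ...} (size 4)  {sr, sr^3, ...} (size 4)
  chi_1 (triv)               1             1               1                    1                    1                    1                        1                       
  chi_2 (sign: r->1, s->-1)  1             1               1                    1                    1                    -1                       -1                      
  chi_3 (r->-1, s->1)        1             1               -1                   1                    -1                   1                        -1                      
  chi_4 (r->-1, s->-1)       1             1               -1                   1                    -1                   -1                       1                       
  chi_5 (2d, j=1)            2             -2              sqrt(2)              0                    -sqrt(2)             0                        0                       
  chi_6 (2d, j=2)            2             2               0                    -2                   0                    0                        0                       
  chi_7 (2d, j=3)            2             -2              -sqrt(2)             0                    sqrt(2)              0                        0                       

Spot check: chi_7 (2d, j=3) on {sr, sr^3, ...} = 0.

Proof sketch: D_8 has order 2*8 = 16 with 7 conjugacy classes, hence 7 irreducibles. Sum of squared dims 1 + 1 + 1 + 1 + 4 + 4 + 4 = 16 = |G|. Linear characters come from the abelianisation; the 2-dimensional irreps have character r^k -> 2*cos(2*pi*j*k/8), reflections -> 0.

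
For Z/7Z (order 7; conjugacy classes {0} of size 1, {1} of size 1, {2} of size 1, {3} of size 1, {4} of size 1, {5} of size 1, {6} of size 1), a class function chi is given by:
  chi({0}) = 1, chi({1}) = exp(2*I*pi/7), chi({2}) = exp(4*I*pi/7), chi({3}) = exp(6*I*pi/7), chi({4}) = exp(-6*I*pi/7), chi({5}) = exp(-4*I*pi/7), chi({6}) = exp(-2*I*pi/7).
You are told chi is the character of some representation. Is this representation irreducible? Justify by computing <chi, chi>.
Irreducible: <chi, chi> = 1.

<chi, chi> = (1/|G|) sum_C |C| * |chi(C)|^2 = (1/7)[1*|1|^2 + 1*|exp(2*I*pi/7)|^2 + 1*|exp(4*I*pi/7)|^2 + 1*|exp(6*I*pi/7)|^2 + 1*|exp(-6*I*pi/7)|^2 + 1*|exp(-4*I*pi/7)|^2 + 1*|exp(-2*I*pi/7)|^2]
  = (1/7)[(1) + (1) + (1) + (1) + (1) + (1) + (1)] = 7/7 = 1.
(Exp terms are combined using exp(i*s)*conj(exp(i*t)) = exp(i*(s-t)), and sums of them are collapsed using the identity that for every m > 1 the m distinct m-th roots of unity sum to 0, e.g. 1 + exp(2*I*pi/3) + exp(-2*I*pi/3) = 0.)
A character is irreducible iff <chi, chi> = 1, so this representation is irreducible.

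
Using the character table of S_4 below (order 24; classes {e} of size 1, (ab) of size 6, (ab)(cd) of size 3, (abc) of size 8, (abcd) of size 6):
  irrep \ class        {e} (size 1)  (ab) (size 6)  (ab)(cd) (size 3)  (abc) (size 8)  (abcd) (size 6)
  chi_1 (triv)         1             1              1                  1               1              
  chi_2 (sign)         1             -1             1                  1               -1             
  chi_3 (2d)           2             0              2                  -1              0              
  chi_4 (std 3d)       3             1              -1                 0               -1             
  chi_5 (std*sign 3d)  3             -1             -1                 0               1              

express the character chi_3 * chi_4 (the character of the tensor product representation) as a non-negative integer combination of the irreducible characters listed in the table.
chi_3 tensor chi_4 = chi_4 + chi_5 (all other irreducibles have multiplicity 0).

Reasoning: The character of a tensor product is the pointwise product (chi_3 * chi_4)(C) = chi_3(C) * chi_4(C):
  {e}: (2)*(3), (ab): (0)*(1), (ab)(cd): (2)*(-1), (abc): (-1)*(0), (abcd): (0)*(-1)
so (chi_3 * chi_4) takes values
  {e} -> 6, (ab) -> 0, (ab)(cd) -> -2, (abc) -> 0, (abcd) -> 0.
Now take the inner product of this character with each irreducible chi from the table, <chi_3*chi_4, chi> = (1/24) sum_C |C| (chi_3*chi_4)(C) conj(chi(C)):
  <chi_3*chi_4, chi_1> = (1/24)[1*(6)*conj(1) + 6*(0)*conj(1) + 3*(-2)*conj(1) + 8*(0)*conj(1) + 6*(0)*conj(1)]
      = (1/24)[(6) + (0) + (-6) + (0) + (0)] = 0/24 = 0
  <chi_3*chi_4, chi_2> = (1/24)[1*(6)*conj(1) + 6*(0)*conj(-1) + 3*(-2)*conj(1) + 8*(0)*conj(1) + 6*(0)*conj(-1)]
      = (1/24)[(6) + (0) + (-6) + (0) + (0)] = 0/24 = 0
  <chi_3*chi_4, chi_3> = (1/24)[1*(6)*conj(2) + 6*(0)*conj(0) + 3*(-2)*conj(2) + 8*(0)*conj(-1) + 6*(0)*conj(0)]
      = (1/24)[(12) + (0) + (-12) + (0) + (0)] = 0/24 = 0
  <chi_3*chi_4, chi_4> = (1/24)[1*(6)*conj(3) + 6*(0)*conj(1) + 3*(-2)*conj(-1) + 8*(0)*conj(0) + 6*(0)*conj(-1)]
      = (1/24)[(18) + (0) + (6) + (0) + (0)] = 24/24 = 1
  <chi_3*chi_4, chi_5> = (1/24)[1*(6)*conj(3) + 6*(0)*conj(-1) + 3*(-2)*conj(-1) + 8*(0)*conj(0) + 6*(0)*conj(1)]
      = (1/24)[(18) + (0) + (6) + (0) + (0)] = 24/24 = 1
Hence the multiplicities are chi_4: 1, chi_5: 1. Dimension check: dim(chi_3)*dim(chi_4) = 2*3 = 6 and sum (mult * dim) = 1*3 + 1*3 = 6.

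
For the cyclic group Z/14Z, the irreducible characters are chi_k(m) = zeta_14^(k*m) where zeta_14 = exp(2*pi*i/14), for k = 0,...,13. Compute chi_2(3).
chi_2(3) = zeta_14^6 = exp(6*I*pi/7)

Reasoning: chi_2(3) = zeta_14^(2*3) = zeta_14^6. Since zeta_14^14 = 1, this equals zeta_14^6 = exp(2*pi*i*6/14) = exp(6*I*pi/7).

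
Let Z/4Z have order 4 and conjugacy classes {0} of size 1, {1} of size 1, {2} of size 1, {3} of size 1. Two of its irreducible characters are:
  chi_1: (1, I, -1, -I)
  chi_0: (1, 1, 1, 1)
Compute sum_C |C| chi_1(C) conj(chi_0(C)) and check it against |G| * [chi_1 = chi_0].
Sum = 0; so <chi_1, chi_0> = 0 (distinct irreducibles are orthogonal).

Compute term by term over conjugacy classes (|C| * chi_1(C) * conj(chi_0(C))):
  1*(1)*conj(1) + 1*(I)*conj(1) + 1*(-1)*conj(1) + 1*(-I)*conj(1)
  = (1) + (I) + (-1) + (-I)
  = 0.
(Exp terms are combined using exp(i*s)*conj(exp(i*t)) = exp(i*(s-t)), and sums of them are collapsed using the identity that for every m > 1 the m distinct m-th roots of unity sum to 0, e.g. 1 + exp(2*I*pi/3) + exp(-2*I*pi/3) = 0.)
Dividing by |G| = 4 gives 0/4 = 0, matching the row-orthogonality relation <chi_1, chi_0> = [chi_1 = chi_0].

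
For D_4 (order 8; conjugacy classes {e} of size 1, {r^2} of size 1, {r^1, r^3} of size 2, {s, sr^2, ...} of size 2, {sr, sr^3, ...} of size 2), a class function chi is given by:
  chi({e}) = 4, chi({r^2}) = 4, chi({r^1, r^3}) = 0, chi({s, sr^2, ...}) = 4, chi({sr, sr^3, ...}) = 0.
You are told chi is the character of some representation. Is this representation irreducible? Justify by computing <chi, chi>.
Not irreducible (reducible): <chi, chi> = 8 > 1.

Why: <chi, chi> = (1/|G|) sum_C |C| * |chi(C)|^2 = (1/8)[1*|4|^2 + 1*|4|^2 + 2*|0|^2 + 2*|4|^2 + 2*|0|^2]
  = (1/8)[(16) + (16) + (0) + (32) + (0)] = 64/8 = 8.
A character is irreducible iff <chi, chi> = 1, so this representation is reducible.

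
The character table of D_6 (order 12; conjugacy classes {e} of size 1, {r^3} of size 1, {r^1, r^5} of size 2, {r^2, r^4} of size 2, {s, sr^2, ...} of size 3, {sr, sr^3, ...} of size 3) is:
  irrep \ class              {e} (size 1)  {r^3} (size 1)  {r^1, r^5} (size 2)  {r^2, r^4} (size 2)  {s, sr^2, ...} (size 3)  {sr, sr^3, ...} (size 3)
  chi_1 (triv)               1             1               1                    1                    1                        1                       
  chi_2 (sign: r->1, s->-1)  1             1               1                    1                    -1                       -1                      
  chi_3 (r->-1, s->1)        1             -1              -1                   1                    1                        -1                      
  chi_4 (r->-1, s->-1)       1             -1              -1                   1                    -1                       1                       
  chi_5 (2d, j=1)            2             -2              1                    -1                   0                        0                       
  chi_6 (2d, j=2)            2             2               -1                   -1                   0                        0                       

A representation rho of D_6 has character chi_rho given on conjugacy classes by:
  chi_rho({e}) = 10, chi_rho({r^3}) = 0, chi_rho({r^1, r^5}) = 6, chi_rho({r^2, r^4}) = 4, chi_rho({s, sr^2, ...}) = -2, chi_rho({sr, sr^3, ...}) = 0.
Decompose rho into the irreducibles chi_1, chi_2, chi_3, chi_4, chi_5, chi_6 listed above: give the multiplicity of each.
Multiplicities: chi_1: 2, chi_2: 3, chi_3: 0, chi_4: 1, chi_5: 2, chi_6: 0.

Proof sketch: Use <chi_rho, chi> = (1/|G|) sum_C |C| * chi_rho(C) * conj(chi(C)) with |G| = 12 for each irreducible chi in the table:
  <chi_rho, chi_1> = (1/12)[1*(10)*conj(1) + 1*(0)*conj(1) + 2*(6)*conj(1) + 2*(4)*conj(1) + 3*(-2)*conj(1) + 3*(0)*conj(1)]
      = (1/12)[(10) + (0) + (12) + (8) + (-6) + (0)] = 24/12 = 2
  <chi_rho, chi_2> = (1/12)[1*(10)*conj(1) + 1*(0)*conj(1) + 2*(6)*conj(1) + 2*(4)*conj(1) + 3*(-2)*conj(-1) + 3*(0)*conj(-1)]
      = (1/12)[(10) + (0) + (12) + (8) + (6) + (0)] = 36/12 = 3
  <chi_rho, chi_3> = (1/12)[1*(10)*conj(1) + 1*(0)*conj(-1) + 2*(6)*conj(-1) + 2*(4)*conj(1) + 3*(-2)*conj(1) + 3*(0)*conj(-1)]
      = (1/12)[(10) + (0) + (-12) + (8) + (-6) + (0)] = 0/12 = 0
  <chi_rho, chi_4> = (1/12)[1*(10)*conj(1) + 1*(0)*conj(-1) + 2*(6)*conj(-1) + 2*(4)*conj(1) + 3*(-2)*conj(-1) + 3*(0)*conj(1)]
      = (1/12)[(10) + (0) + (-12) + (8) + (6) + (0)] = 12/12 = 1
  <chi_rho, chi_5> = (1/12)[1*(10)*conj(2) + 1*(0)*conj(-2) + 2*(6)*conj(1) + 2*(4)*conj(-1) + 3*(-2)*conj(0) + 3*(0)*conj(0)]
      = (1/12)[(20) + (0) + (12) + (-8) + (0) + (0)] = 24/12 = 2
  <chi_rho, chi_6> = (1/12)[1*(10)*conj(2) + 1*(0)*conj(2) + 2*(6)*conj(-1) + 2*(4)*conj(-1) + 3*(-2)*conj(0) + 3*(0)*conj(0)]
      = (1/12)[(20) + (0) + (-12) + (-8) + (0) + (0)] = 0/12 = 0
Dimension check: dim(rho) = sum (mult * dim) = 2*1 + 3*1 + 0*1 + 1*1 + 2*2 + 0*2 = 10 = chi_rho(e) = 10.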